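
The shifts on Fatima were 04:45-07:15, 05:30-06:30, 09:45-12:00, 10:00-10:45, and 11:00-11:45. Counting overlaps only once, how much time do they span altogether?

Merged: 04:45–07:15, 09:45–12:00.
Lengths: 2 h 30 min + 2 h 15 min = 4 h 45 min.

4 h 45 min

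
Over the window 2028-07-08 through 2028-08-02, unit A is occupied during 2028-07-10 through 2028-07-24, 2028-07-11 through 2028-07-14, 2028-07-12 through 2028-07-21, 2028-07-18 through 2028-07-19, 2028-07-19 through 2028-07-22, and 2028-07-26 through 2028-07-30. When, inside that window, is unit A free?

2028-07-08 through 2028-07-09, 2028-07-25 through 2028-07-25, 2028-07-31 through 2028-08-02

Covered (merged): 2028-07-10 through 2028-07-24, 2028-07-26 through 2028-07-30.
Complement within 2028-07-08 through 2028-08-02: 2028-07-08 through 2028-07-09, 2028-07-25 through 2028-07-25, 2028-07-31 through 2028-08-02.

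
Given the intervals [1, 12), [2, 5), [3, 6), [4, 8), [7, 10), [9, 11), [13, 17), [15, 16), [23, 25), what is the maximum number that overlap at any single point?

4

Sweep endpoints in order; track running count of active intervals.
Peak of 4 reached at 4.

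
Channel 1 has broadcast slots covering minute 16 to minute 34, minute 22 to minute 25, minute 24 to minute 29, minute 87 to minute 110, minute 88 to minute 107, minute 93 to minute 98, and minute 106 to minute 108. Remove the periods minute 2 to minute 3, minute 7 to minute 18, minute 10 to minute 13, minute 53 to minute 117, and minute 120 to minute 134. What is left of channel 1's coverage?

A, merged: minute 16 to minute 34, minute 87 to minute 110.
B, merged: minute 2 to minute 3, minute 7 to minute 18, minute 53 to minute 117, minute 120 to minute 134.
minute 16 to minute 34 minus B → minute 18 to minute 34.
minute 87 to minute 110: fully covered by B → removed.

minute 18 to minute 34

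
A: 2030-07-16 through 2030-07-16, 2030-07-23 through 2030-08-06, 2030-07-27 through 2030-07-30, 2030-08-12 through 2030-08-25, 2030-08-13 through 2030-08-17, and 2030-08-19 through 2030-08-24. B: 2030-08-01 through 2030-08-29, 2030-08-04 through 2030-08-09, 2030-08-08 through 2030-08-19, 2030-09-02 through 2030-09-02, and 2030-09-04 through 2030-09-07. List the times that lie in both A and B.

A, merged: 2030-07-16 through 2030-07-16, 2030-07-23 through 2030-08-06, 2030-08-12 through 2030-08-25.
B, merged: 2030-08-01 through 2030-08-29, 2030-09-02 through 2030-09-02, 2030-09-04 through 2030-09-07.
2030-07-16 through 2030-07-16 falls entirely outside B.
2030-07-23 through 2030-08-06 overlaps B on 2030-08-01 through 2030-08-06.
2030-08-12 through 2030-08-25 overlaps B on 2030-08-12 through 2030-08-25.

2030-08-01 through 2030-08-06, 2030-08-12 through 2030-08-25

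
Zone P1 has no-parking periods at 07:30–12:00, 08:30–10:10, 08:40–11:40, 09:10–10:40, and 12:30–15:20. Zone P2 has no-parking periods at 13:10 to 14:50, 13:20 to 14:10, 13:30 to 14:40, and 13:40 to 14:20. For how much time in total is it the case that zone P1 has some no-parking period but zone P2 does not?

5 h 40 min

Merge the first list: 07:30–12:00, 12:30–15:20.
Merge the second list: 13:10–14:50.
A \ B = 07:30–12:00, 12:30–13:10, 14:50–15:20.
Total: 4 h 30 min + 40 min + 30 min = 5 h 40 min.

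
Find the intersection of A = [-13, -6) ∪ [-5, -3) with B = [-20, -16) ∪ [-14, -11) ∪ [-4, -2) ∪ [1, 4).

[-13, -11) ∪ [-4, -3)

[-13, -6) meets the second set on [-13, -11).
[-5, -3) meets the second set on [-4, -3).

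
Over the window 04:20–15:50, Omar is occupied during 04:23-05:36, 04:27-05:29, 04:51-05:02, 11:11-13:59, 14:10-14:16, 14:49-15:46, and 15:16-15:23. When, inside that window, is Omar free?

04:20–04:23, 05:36–11:11, 13:59–14:10, 14:16–14:49, 15:46–15:50

The merged coverage is 04:23–05:36, 11:11–13:59, 14:10–14:16, 14:49–15:46.
Complement within 04:20–15:50: 04:20–04:23, 05:36–11:11, 13:59–14:10, 14:16–14:49, 15:46–15:50.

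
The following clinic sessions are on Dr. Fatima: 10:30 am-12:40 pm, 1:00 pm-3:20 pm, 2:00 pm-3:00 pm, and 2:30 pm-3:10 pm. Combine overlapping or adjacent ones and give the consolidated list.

10:30 am-12:40 pm, 1:00 pm-3:20 pm

1:00 pm-3:20 pm is disjoint → start new block.
2:00 pm-3:00 pm overlaps/touches 1:00 pm-3:20 pm → extend to 1:00 pm-3:20 pm.
2:30 pm-3:10 pm overlaps/touches 1:00 pm-3:20 pm → extend to 1:00 pm-3:20 pm.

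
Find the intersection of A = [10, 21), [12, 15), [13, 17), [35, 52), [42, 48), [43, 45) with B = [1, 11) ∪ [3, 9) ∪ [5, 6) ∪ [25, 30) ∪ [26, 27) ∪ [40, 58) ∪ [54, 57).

Merge the first list: [10, 21), [35, 52).
Merge the second list: [1, 11), [25, 30), [40, 58).
[10, 21) ∩ B → [10, 11).
[35, 52) ∩ B → [40, 52).

[10, 11) ∪ [40, 52)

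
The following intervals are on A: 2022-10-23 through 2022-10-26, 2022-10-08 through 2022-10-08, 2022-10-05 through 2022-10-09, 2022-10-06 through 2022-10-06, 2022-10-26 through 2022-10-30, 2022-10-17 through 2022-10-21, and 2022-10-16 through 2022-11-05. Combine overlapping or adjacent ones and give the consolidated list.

Sort by start: 2022-10-05 through 2022-10-09, 2022-10-06 through 2022-10-06, 2022-10-08 through 2022-10-08, 2022-10-16 through 2022-11-05, 2022-10-17 through 2022-10-21, 2022-10-23 through 2022-10-26, 2022-10-26 through 2022-10-30.
2022-10-06 through 2022-10-06 overlaps/touches 2022-10-05 through 2022-10-09 → extend to 2022-10-05 through 2022-10-09.
2022-10-08 through 2022-10-08 overlaps/touches 2022-10-05 through 2022-10-09 → extend to 2022-10-05 through 2022-10-09.
2022-10-16 through 2022-11-05 is disjoint → start new block.
2022-10-17 through 2022-10-21 overlaps/touches 2022-10-16 through 2022-11-05 → extend to 2022-10-16 through 2022-11-05.
2022-10-23 through 2022-10-26 overlaps/touches 2022-10-16 through 2022-11-05 → extend to 2022-10-16 through 2022-11-05.
2022-10-26 through 2022-10-30 overlaps/touches 2022-10-16 through 2022-11-05 → extend to 2022-10-16 through 2022-11-05.

2022-10-05 through 2022-10-09, 2022-10-16 through 2022-11-05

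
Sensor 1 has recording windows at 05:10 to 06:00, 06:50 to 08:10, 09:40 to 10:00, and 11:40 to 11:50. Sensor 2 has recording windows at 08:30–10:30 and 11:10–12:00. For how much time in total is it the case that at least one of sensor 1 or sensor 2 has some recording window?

5 h

A ∪ B = 05:10–06:00, 06:50–08:10, 08:30–10:30, 11:10–12:00.
Total: 50 min + 1 h 20 min + 2 h + 50 min = 5 h.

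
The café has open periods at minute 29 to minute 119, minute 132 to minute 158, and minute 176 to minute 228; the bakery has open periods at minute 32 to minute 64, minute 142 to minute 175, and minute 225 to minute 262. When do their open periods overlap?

minute 32 to minute 64, minute 142 to minute 158, minute 225 to minute 228

minute 29 to minute 119 ∩ B → minute 32 to minute 64.
minute 132 to minute 158 ∩ B → minute 142 to minute 158.
minute 176 to minute 228 ∩ B → minute 225 to minute 228.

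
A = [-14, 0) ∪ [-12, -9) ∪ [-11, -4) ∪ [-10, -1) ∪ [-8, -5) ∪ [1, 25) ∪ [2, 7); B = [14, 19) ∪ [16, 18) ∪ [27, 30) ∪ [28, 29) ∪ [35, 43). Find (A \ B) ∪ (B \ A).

[-14, 0) ∪ [1, 14) ∪ [19, 25) ∪ [27, 30) ∪ [35, 43)

First set merges to [-14, 0), [1, 25).
Second set merges to [14, 19), [27, 30), [35, 43).
Only in the first: [-14, 0), [1, 14), [19, 25).
Only in the second: [27, 30), [35, 43).
Together these are the periods covered by exactly one.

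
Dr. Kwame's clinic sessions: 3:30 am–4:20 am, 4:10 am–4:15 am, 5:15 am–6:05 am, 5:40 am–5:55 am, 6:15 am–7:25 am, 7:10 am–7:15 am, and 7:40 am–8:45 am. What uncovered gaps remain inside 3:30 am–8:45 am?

The merged coverage is 3:30 am–4:20 am, 5:15 am–6:05 am, 6:15 am–7:25 am, 7:40 am–8:45 am.
Uncovered inside 3:30 am–8:45 am: 4:20 am–5:15 am, 6:05 am–6:15 am, 7:25 am–7:40 am.

4:20 am–5:15 am, 6:05 am–6:15 am, 7:25 am–7:40 am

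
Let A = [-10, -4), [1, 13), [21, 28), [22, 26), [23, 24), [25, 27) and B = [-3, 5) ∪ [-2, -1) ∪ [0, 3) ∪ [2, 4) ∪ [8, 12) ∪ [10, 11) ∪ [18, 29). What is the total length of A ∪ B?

33

Merge the first list: [-10, -4), [1, 13), [21, 28).
Merge the second list: [-3, 5), [8, 12), [18, 29).
A ∪ B = [-10, -4), [-3, 13), [18, 29).
Total: 6 + 16 + 11 = 33.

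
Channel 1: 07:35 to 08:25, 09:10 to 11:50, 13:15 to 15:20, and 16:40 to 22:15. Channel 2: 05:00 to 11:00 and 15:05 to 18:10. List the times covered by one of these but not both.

A but not B: 11:00-11:50, 13:15-15:05, 18:10-22:15.
B but not A: 05:00-07:35, 08:25-09:10, 15:20-16:40.
Combining gives A △ B.

05:00-07:35, 08:25-09:10, 11:00-11:50, 13:15-15:05, 15:20-16:40, 18:10-22:15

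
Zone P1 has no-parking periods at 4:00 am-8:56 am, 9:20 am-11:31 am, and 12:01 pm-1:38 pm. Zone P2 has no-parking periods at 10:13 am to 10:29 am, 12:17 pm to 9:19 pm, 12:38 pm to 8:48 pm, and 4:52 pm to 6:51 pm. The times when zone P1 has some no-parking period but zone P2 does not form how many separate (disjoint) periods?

4

Second set merges to 10:13 am–10:29 am, 12:17 pm–9:19 pm.
A \ B = 4:00 am–8:56 am, 9:20 am–10:13 am, 10:29 am–11:31 am, 12:01 pm–12:17 pm.
That is 4 disjoint pieces.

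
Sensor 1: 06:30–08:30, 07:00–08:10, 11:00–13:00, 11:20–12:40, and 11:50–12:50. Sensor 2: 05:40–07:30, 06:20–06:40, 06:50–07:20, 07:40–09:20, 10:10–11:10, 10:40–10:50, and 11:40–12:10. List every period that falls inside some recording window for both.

06:30–07:30, 07:40–08:30, 11:00–11:10, 11:40–12:10

Merge the first list: 06:30–08:30, 11:00–13:00.
Merge the second list: 05:40–07:30, 07:40–09:20, 10:10–11:10, 11:40–12:10.
06:30–08:30 ∩ B → 06:30–07:30, 07:40–08:30.
11:00–13:00 ∩ B → 11:00–11:10, 11:40–12:10.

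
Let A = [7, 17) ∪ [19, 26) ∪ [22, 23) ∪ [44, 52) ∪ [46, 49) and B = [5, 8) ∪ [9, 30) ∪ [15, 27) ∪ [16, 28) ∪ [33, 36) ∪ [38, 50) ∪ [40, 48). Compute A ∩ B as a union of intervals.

[7, 8) ∪ [9, 17) ∪ [19, 26) ∪ [44, 50)

First set merges to [7, 17), [19, 26), [44, 52).
Second set merges to [5, 8), [9, 30), [33, 36), [38, 50).
[7, 17) meets the second set on [7, 8), [9, 17).
[19, 26) meets the second set on [19, 26).
[44, 52) meets the second set on [44, 50).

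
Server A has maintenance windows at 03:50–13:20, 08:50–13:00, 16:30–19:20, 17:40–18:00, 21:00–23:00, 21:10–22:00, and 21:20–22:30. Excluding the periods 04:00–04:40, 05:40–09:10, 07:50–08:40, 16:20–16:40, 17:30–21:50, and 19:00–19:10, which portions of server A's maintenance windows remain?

03:50–04:00, 04:40–05:40, 09:10–13:20, 16:40–17:30, 21:50–23:00

Merge the first list: 03:50–13:20, 16:30–19:20, 21:00–23:00.
Merge the second list: 04:00–04:40, 05:40–09:10, 16:20–16:40, 17:30–21:50.
03:50–13:20 minus B → 03:50–04:00, 04:40–05:40, 09:10–13:20.
16:30–19:20 minus B → 16:40–17:30.
21:00–23:00 minus B → 21:50–23:00.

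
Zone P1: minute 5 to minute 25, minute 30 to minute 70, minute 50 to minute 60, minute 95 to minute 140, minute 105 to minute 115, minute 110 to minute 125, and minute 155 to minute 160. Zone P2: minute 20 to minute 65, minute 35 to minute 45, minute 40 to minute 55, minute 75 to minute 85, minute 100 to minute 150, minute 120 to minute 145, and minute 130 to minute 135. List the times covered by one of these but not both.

A, merged: minute 5 to minute 25, minute 30 to minute 70, minute 95 to minute 140, minute 155 to minute 160.
B, merged: minute 20 to minute 65, minute 75 to minute 85, minute 100 to minute 150.
Only in the first: minute 5 to minute 20, minute 65 to minute 70, minute 95 to minute 100, minute 155 to minute 160.
Only in the second: minute 25 to minute 30, minute 75 to minute 85, minute 140 to minute 150.
Together these are the periods covered by exactly one.

minute 5 to minute 20, minute 25 to minute 30, minute 65 to minute 70, minute 75 to minute 85, minute 95 to minute 100, minute 140 to minute 150, minute 155 to minute 160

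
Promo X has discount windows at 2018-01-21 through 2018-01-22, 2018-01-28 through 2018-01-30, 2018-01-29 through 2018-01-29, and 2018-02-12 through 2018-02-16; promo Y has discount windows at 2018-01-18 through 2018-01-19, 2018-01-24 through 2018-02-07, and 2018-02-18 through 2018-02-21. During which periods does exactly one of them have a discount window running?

2018-01-18 through 2018-01-19, 2018-01-21 through 2018-01-22, 2018-01-24 through 2018-01-27, 2018-01-31 through 2018-02-07, 2018-02-12 through 2018-02-16, 2018-02-18 through 2018-02-21

Merge the first list: 2018-01-21 through 2018-01-22, 2018-01-28 through 2018-01-30, 2018-02-12 through 2018-02-16.
A but not B: 2018-01-21 through 2018-01-22, 2018-02-12 through 2018-02-16.
B but not A: 2018-01-18 through 2018-01-19, 2018-01-24 through 2018-01-27, 2018-01-31 through 2018-02-07, 2018-02-18 through 2018-02-21.
Combining gives A △ B.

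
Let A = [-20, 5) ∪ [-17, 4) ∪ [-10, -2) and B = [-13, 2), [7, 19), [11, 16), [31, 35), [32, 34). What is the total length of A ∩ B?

First set merges to [-20, 5).
Second set merges to [-13, 2), [7, 19), [31, 35).
A ∩ B = [-13, 2).
Total: 15.

15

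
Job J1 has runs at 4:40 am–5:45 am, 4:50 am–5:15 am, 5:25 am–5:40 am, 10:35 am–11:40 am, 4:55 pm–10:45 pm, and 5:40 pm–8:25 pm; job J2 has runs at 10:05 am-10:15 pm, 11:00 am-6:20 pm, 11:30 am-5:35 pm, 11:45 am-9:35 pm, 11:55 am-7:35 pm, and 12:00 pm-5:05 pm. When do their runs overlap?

10:35 am-11:40 am, 4:55 pm-10:15 pm

A, merged: 4:40 am-5:45 am, 10:35 am-11:40 am, 4:55 pm-10:45 pm.
B, merged: 10:05 am-10:15 pm.
4:40 am-5:45 am: no overlap with the second set.
10:35 am-11:40 am meets the second set on 10:35 am-11:40 am.
4:55 pm-10:45 pm meets the second set on 4:55 pm-10:15 pm.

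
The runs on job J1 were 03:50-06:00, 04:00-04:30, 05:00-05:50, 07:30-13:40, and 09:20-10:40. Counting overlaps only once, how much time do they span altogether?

Merged: 03:50–06:00, 07:30–13:40.
Lengths: 2 h 10 min + 6 h 10 min = 8 h 20 min.

8 h 20 min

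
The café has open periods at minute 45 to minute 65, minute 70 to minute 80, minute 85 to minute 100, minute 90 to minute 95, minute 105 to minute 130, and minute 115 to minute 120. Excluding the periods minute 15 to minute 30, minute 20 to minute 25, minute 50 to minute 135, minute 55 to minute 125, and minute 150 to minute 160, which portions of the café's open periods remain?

A, merged: minute 45 to minute 65, minute 70 to minute 80, minute 85 to minute 100, minute 105 to minute 130.
B, merged: minute 15 to minute 30, minute 50 to minute 135, minute 150 to minute 160.
minute 45 to minute 65 minus B → minute 45 to minute 50.
minute 70 to minute 80: fully covered by B → removed.
minute 85 to minute 100: fully covered by B → removed.
minute 105 to minute 130: fully covered by B → removed.

minute 45 to minute 50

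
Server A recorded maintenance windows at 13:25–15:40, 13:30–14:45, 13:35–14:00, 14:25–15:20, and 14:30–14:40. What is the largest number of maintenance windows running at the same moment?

4

At 14:30, 4 of the intervals are simultaneously active.
No point has more.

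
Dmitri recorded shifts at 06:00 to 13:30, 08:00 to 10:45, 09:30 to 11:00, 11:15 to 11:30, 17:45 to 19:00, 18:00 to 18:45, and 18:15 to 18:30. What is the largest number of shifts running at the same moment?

3

Sweep endpoints in order; track running count of active intervals.
Peak of 3 reached at 09:30.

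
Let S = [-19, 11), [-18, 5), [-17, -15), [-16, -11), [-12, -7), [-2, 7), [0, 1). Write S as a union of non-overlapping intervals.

[-19, 11)

[-18, 5) overlaps/touches [-19, 11) → extend to [-19, 11).
[-17, -15) overlaps/touches [-19, 11) → extend to [-19, 11).
[-16, -11) overlaps/touches [-19, 11) → extend to [-19, 11).
[-12, -7) overlaps/touches [-19, 11) → extend to [-19, 11).
[-2, 7) overlaps/touches [-19, 11) → extend to [-19, 11).
[0, 1) overlaps/touches [-19, 11) → extend to [-19, 11).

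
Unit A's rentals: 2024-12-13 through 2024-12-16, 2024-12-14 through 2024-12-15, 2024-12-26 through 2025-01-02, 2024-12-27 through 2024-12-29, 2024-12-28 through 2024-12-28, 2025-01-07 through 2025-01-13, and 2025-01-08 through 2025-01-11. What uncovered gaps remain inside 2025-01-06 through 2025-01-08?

2025-01-06 through 2025-01-06

After merging, the occupied span is 2024-12-13 through 2024-12-16, 2024-12-26 through 2025-01-02, 2025-01-07 through 2025-01-13.
Complement within 2025-01-06 through 2025-01-08: 2025-01-06 through 2025-01-06.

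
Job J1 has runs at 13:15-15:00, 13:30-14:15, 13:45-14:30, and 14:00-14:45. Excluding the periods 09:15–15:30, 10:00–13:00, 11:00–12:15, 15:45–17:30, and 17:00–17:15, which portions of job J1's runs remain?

none

Merge the first list: 13:15–15:00.
Merge the second list: 09:15–15:30, 15:45–17:30.
13:15–15:00: fully covered by B → removed.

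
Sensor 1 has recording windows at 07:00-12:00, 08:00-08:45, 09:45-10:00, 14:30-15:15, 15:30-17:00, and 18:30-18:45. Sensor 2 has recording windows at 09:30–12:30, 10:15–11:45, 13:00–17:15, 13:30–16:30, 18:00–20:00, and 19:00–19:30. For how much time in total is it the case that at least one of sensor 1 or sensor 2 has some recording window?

A, merged: 07:00–12:00, 14:30–15:15, 15:30–17:00, 18:30–18:45.
B, merged: 09:30–12:30, 13:00–17:15, 18:00–20:00.
A ∪ B = 07:00–12:30, 13:00–17:15, 18:00–20:00.
Total: 5 h 30 min + 4 h 15 min + 2 h = 11 h 45 min.

11 h 45 min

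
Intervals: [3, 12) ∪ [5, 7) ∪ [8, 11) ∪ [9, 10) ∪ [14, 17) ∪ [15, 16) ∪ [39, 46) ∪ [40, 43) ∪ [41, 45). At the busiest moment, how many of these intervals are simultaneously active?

3

Sweep endpoints in order; track running count of active intervals.
Peak of 3 reached at 9.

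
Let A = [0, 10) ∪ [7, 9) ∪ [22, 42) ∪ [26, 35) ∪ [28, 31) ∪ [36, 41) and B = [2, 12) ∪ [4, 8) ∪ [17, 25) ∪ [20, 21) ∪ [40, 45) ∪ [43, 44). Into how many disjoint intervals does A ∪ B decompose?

2

First set merges to [0, 10), [22, 42).
Second set merges to [2, 12), [17, 25), [40, 45).
A ∪ B = [0, 12), [17, 45).
That is 2 disjoint pieces.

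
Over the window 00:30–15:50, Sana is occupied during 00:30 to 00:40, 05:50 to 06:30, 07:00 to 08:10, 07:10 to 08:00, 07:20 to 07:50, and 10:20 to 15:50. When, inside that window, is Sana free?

After merging, the occupied span is 00:30–00:40, 05:50–06:30, 07:00–08:10, 10:20–15:50.
Gaps within 00:30–15:50: 00:40–05:50, 06:30–07:00, 08:10–10:20.

00:40–05:50, 06:30–07:00, 08:10–10:20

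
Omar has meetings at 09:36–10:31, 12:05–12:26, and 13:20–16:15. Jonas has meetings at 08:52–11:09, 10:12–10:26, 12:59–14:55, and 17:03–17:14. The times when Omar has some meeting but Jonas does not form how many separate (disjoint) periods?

2

B, merged: 08:52–11:09, 12:59–14:55, 17:03–17:14.
A \ B = 12:05–12:26, 14:55–16:15.
That is 2 disjoint pieces.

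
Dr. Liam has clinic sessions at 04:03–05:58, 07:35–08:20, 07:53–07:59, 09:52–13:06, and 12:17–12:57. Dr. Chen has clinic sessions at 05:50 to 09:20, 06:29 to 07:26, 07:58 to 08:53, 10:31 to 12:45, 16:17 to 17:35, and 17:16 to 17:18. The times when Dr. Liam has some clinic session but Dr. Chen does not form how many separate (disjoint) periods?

Merge the first list: 04:03-05:58, 07:35-08:20, 09:52-13:06.
Merge the second list: 05:50-09:20, 10:31-12:45, 16:17-17:35.
A \ B = 04:03-05:50, 09:52-10:31, 12:45-13:06.
That is 3 disjoint pieces.

3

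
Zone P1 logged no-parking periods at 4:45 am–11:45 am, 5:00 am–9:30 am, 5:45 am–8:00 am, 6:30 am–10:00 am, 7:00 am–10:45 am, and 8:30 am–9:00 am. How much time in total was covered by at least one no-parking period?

7 h

Merged: 4:45 am–11:45 am.
Length: 7 h.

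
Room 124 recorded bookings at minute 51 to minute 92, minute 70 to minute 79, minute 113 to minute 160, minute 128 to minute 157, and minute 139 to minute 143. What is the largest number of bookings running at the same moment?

At minute 139, 3 of the intervals are simultaneously active.
No point has more.

3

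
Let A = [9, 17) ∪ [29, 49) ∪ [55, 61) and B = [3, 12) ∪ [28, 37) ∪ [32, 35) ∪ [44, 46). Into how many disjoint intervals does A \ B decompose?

B, merged: [3, 12), [28, 37), [44, 46).
A \ B = [12, 17), [37, 44), [46, 49), [55, 61).
That is 4 disjoint pieces.

4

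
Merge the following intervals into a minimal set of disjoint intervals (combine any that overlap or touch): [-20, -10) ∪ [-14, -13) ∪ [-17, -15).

[-20, -10)

Sort by start: [-20, -10), [-17, -15), [-14, -13).
[-17, -15) overlaps/touches [-20, -10) → extend to [-20, -10).
[-14, -13) overlaps/touches [-20, -10) → extend to [-20, -10).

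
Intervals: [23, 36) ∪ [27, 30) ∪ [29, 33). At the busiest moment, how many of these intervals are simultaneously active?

3

Sweep endpoints in order; track running count of active intervals.
Peak of 3 reached at 29.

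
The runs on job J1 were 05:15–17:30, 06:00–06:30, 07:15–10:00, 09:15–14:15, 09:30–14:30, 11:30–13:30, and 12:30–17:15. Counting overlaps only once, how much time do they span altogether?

Merged: 05:15–17:30.
Length: 12 h 15 min.

12 h 15 min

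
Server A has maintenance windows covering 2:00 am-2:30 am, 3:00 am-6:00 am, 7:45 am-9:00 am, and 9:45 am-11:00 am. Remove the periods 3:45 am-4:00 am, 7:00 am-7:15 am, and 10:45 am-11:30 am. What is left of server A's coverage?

2:00 am-2:30 am, 3:00 am-3:45 am, 4:00 am-6:00 am, 7:45 am-9:00 am, 9:45 am-10:45 am

2:00 am-2:30 am: nothing removed.
3:00 am-6:00 am \ B = 3:00 am-3:45 am, 4:00 am-6:00 am.
7:45 am-9:00 am: nothing removed.
9:45 am-11:00 am \ B = 9:45 am-10:45 am.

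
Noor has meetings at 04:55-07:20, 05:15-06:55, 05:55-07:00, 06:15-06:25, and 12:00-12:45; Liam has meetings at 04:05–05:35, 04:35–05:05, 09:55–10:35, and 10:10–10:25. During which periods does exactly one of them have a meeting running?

First set merges to 04:55-07:20, 12:00-12:45.
Second set merges to 04:05-05:35, 09:55-10:35.
A but not B: 05:35-07:20, 12:00-12:45.
B but not A: 04:05-04:55, 09:55-10:35.
Combining gives A △ B.

04:05-04:55, 05:35-07:20, 09:55-10:35, 12:00-12:45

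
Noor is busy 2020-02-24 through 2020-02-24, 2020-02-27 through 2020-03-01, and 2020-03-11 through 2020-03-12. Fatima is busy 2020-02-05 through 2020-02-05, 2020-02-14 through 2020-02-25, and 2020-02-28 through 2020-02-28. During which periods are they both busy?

2020-02-24 through 2020-02-24, 2020-02-28 through 2020-02-28

2020-02-24 through 2020-02-24 ∩ B → 2020-02-24 through 2020-02-24.
2020-02-27 through 2020-03-01 ∩ B → 2020-02-28 through 2020-02-28.
2020-03-11 through 2020-03-12 meets no B interval.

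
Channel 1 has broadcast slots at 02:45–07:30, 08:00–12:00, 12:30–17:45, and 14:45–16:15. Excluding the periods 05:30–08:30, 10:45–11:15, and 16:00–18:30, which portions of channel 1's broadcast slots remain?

First set merges to 02:45–07:30, 08:00–12:00, 12:30–17:45.
02:45–07:30 \ B = 02:45–05:30.
08:00–12:00 \ B = 08:30–10:45, 11:15–12:00.
12:30–17:45 \ B = 12:30–16:00.

02:45–05:30, 08:30–10:45, 11:15–12:00, 12:30–16:00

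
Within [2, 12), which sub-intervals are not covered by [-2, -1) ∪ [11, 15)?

Covered (merged): [-2, -1), [11, 15).
Complement within [2, 12): [2, 11).

[2, 11)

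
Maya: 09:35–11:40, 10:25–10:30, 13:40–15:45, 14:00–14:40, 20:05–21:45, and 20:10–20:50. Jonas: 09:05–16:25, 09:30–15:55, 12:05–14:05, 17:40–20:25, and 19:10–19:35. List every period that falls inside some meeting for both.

Merge the first list: 09:35-11:40, 13:40-15:45, 20:05-21:45.
Merge the second list: 09:05-16:25, 17:40-20:25.
09:35-11:40 ∩ B → 09:35-11:40.
13:40-15:45 ∩ B → 13:40-15:45.
20:05-21:45 ∩ B → 20:05-20:25.

09:35-11:40, 13:40-15:45, 20:05-20:25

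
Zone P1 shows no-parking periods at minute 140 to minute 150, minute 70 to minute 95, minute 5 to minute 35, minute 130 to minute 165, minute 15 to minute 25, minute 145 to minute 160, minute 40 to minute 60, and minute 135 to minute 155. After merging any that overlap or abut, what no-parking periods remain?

minute 5 to minute 35, minute 40 to minute 60, minute 70 to minute 95, minute 130 to minute 165

Sort by start: minute 5 to minute 35, minute 15 to minute 25, minute 40 to minute 60, minute 70 to minute 95, minute 130 to minute 165, minute 135 to minute 155, minute 140 to minute 150, minute 145 to minute 160.
minute 15 to minute 25 overlaps/touches minute 5 to minute 35 → extend to minute 5 to minute 35.
minute 40 to minute 60 is disjoint → start new block.
minute 70 to minute 95 is disjoint → start new block.
minute 130 to minute 165 is disjoint → start new block.
minute 135 to minute 155 overlaps/touches minute 130 to minute 165 → extend to minute 130 to minute 165.
minute 140 to minute 150 overlaps/touches minute 130 to minute 165 → extend to minute 130 to minute 165.
minute 145 to minute 160 overlaps/touches minute 130 to minute 165 → extend to minute 130 to minute 165.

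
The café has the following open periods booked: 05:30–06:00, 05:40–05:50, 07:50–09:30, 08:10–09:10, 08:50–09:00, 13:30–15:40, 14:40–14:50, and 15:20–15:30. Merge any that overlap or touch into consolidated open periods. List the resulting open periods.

05:40–05:50 overlaps/touches 05:30–06:00 → extend to 05:30–06:00.
07:50–09:30 is disjoint → start new block.
08:10–09:10 overlaps/touches 07:50–09:30 → extend to 07:50–09:30.
08:50–09:00 overlaps/touches 07:50–09:30 → extend to 07:50–09:30.
13:30–15:40 is disjoint → start new block.
14:40–14:50 overlaps/touches 13:30–15:40 → extend to 13:30–15:40.
15:20–15:30 overlaps/touches 13:30–15:40 → extend to 13:30–15:40.

05:30–06:00, 07:50–09:30, 13:30–15:40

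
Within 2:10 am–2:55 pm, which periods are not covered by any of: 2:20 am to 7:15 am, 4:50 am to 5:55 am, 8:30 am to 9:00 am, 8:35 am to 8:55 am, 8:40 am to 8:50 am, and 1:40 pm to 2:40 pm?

2:10 am–2:20 am, 7:15 am–8:30 am, 9:00 am–1:40 pm, 2:40 pm–2:55 pm

After merging, the occupied span is 2:20 am–7:15 am, 8:30 am–9:00 am, 1:40 pm–2:40 pm.
Uncovered inside 2:10 am–2:55 pm: 2:10 am–2:20 am, 7:15 am–8:30 am, 9:00 am–1:40 pm, 2:40 pm–2:55 pm.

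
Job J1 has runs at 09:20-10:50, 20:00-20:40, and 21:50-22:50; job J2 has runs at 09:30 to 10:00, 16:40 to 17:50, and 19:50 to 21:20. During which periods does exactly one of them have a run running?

A but not B: 09:20–09:30, 10:00–10:50, 21:50–22:50.
B but not A: 16:40–17:50, 19:50–20:00, 20:40–21:20.
Combining gives A △ B.

09:20–09:30, 10:00–10:50, 16:40–17:50, 19:50–20:00, 20:40–21:20, 21:50–22:50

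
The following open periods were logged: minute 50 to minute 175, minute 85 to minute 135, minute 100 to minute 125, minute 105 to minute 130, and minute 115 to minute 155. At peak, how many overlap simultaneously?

5

Sweep endpoints in order; track running count of active intervals.
Peak of 5 reached at minute 115.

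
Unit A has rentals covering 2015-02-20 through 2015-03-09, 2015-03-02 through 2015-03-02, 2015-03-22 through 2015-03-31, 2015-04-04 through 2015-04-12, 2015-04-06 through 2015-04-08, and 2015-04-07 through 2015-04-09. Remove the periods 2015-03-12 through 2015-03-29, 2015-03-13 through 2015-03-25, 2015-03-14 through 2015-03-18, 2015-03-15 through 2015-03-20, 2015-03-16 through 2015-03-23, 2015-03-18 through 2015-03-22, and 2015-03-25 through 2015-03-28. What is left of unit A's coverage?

A, merged: 2015-02-20 through 2015-03-09, 2015-03-22 through 2015-03-31, 2015-04-04 through 2015-04-12.
B, merged: 2015-03-12 through 2015-03-29.
2015-02-20 through 2015-03-09: no B overlap → unchanged.
2015-03-22 through 2015-03-31 minus B → 2015-03-30 through 2015-03-31.
2015-04-04 through 2015-04-12: no B overlap → unchanged.

2015-02-20 through 2015-03-09, 2015-03-30 through 2015-03-31, 2015-04-04 through 2015-04-12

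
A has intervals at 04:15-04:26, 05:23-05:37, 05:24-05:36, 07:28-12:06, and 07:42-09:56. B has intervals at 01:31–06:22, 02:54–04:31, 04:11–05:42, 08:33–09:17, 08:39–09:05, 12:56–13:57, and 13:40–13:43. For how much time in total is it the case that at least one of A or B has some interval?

10 h 30 min

A, merged: 04:15-04:26, 05:23-05:37, 07:28-12:06.
B, merged: 01:31-06:22, 08:33-09:17, 12:56-13:57.
A ∪ B = 01:31-06:22, 07:28-12:06, 12:56-13:57.
Total: 4 h 51 min + 4 h 38 min + 1 h 1 min = 10 h 30 min.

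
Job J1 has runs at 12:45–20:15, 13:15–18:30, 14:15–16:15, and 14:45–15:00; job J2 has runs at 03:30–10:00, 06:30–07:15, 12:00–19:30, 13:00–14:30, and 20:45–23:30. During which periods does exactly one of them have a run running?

03:30–10:00, 12:00–12:45, 19:30–20:15, 20:45–23:30

Merge the first list: 12:45–20:15.
Merge the second list: 03:30–10:00, 12:00–19:30, 20:45–23:30.
A \ B = 19:30–20:15.
B \ A = 03:30–10:00, 12:00–12:45, 20:45–23:30.
Union of the two gives the symmetric difference.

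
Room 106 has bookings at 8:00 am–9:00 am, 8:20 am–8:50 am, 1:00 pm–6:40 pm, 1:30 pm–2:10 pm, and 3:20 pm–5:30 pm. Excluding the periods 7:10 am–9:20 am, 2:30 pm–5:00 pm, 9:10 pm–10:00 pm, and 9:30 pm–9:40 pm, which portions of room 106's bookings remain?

A, merged: 8:00 am–9:00 am, 1:00 pm–6:40 pm.
B, merged: 7:10 am–9:20 am, 2:30 pm–5:00 pm, 9:10 pm–10:00 pm.
8:00 am–9:00 am: entirely removed.
1:00 pm–6:40 pm \ B = 1:00 pm–2:30 pm, 5:00 pm–6:40 pm.

1:00 pm–2:30 pm, 5:00 pm–6:40 pm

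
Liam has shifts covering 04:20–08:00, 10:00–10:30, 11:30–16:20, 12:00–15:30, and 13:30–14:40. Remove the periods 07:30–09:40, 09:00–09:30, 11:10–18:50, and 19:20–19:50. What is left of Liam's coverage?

04:20–07:30, 10:00–10:30

A, merged: 04:20–08:00, 10:00–10:30, 11:30–16:20.
B, merged: 07:30–09:40, 11:10–18:50, 19:20–19:50.
04:20–08:00 \ B = 04:20–07:30.
10:00–10:30: nothing removed.
11:30–16:20: entirely removed.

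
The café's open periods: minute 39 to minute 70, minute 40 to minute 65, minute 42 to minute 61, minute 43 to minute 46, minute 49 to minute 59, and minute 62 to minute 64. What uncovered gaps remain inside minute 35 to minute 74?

Covered (merged): minute 39 to minute 70.
Complement within minute 35 to minute 74: minute 35 to minute 39, minute 70 to minute 74.

minute 35 to minute 39, minute 70 to minute 74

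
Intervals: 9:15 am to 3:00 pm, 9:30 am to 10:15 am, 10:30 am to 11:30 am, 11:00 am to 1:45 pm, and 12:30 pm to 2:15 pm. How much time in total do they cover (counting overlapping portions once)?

5 h 45 min

Merged: 9:15 am–3:00 pm.
Length: 5 h 45 min.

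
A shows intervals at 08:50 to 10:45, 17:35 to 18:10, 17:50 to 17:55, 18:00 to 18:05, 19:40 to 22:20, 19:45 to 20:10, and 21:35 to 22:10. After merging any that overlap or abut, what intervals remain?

17:35–18:10 is disjoint → start new block.
17:50–17:55 overlaps/touches 17:35–18:10 → extend to 17:35–18:10.
18:00–18:05 overlaps/touches 17:35–18:10 → extend to 17:35–18:10.
19:40–22:20 is disjoint → start new block.
19:45–20:10 overlaps/touches 19:40–22:20 → extend to 19:40–22:20.
21:35–22:10 overlaps/touches 19:40–22:20 → extend to 19:40–22:20.

08:50–10:45, 17:35–18:10, 19:40–22:20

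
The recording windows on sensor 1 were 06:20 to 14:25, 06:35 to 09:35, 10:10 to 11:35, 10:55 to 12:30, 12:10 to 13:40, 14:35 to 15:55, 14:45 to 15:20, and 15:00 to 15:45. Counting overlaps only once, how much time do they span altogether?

9 h 25 min

Merged: 06:20–14:25, 14:35–15:55.
Lengths: 8 h 5 min + 1 h 20 min = 9 h 25 min.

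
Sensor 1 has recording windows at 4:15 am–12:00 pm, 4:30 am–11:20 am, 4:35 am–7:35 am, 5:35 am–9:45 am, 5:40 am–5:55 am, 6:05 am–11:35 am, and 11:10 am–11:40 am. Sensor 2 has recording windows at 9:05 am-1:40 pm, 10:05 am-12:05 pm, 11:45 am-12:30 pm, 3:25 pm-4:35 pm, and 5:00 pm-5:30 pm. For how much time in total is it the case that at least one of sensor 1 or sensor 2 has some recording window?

A, merged: 4:15 am–12:00 pm.
B, merged: 9:05 am–1:40 pm, 3:25 pm–4:35 pm, 5:00 pm–5:30 pm.
A ∪ B = 4:15 am–1:40 pm, 3:25 pm–4:35 pm, 5:00 pm–5:30 pm.
Total: 9 h 25 min + 1 h 10 min + 30 min = 11 h 5 min.

11 h 5 min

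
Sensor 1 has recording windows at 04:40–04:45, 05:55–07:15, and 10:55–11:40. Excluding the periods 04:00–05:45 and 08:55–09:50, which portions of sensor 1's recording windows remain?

04:40–04:45 lies entirely inside B → drops out.
05:55–07:15 is untouched.
10:55–11:40 is untouched.

05:55–07:15, 10:55–11:40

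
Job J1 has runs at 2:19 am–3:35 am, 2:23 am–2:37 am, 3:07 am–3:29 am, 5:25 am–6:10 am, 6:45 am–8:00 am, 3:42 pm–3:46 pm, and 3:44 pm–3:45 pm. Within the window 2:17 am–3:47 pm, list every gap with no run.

The merged coverage is 2:19 am-3:35 am, 5:25 am-6:10 am, 6:45 am-8:00 am, 3:42 pm-3:46 pm.
Complement within 2:17 am-3:47 pm: 2:17 am-2:19 am, 3:35 am-5:25 am, 6:10 am-6:45 am, 8:00 am-3:42 pm, 3:46 pm-3:47 pm.

2:17 am-2:19 am, 3:35 am-5:25 am, 6:10 am-6:45 am, 8:00 am-3:42 pm, 3:46 pm-3:47 pm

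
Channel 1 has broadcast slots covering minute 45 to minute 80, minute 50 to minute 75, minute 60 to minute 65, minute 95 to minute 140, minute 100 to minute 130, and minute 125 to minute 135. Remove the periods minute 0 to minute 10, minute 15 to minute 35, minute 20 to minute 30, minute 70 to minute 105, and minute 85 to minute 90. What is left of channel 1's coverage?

A, merged: minute 45 to minute 80, minute 95 to minute 140.
B, merged: minute 0 to minute 10, minute 15 to minute 35, minute 70 to minute 105.
minute 45 to minute 80 \ B = minute 45 to minute 70.
minute 95 to minute 140 \ B = minute 105 to minute 140.

minute 45 to minute 70, minute 105 to minute 140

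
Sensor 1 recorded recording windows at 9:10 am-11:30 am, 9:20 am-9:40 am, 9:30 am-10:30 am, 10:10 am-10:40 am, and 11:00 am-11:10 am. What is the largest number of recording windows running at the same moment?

Walk the sorted start/end points keeping a running depth.
The depth first hits 3 at 9:30 am.

3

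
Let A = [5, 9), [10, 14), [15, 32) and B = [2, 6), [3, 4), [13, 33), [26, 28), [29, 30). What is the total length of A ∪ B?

Merge the second list: [2, 6), [13, 33).
A ∪ B = [2, 9), [10, 33).
Total: 7 + 23 = 30.

30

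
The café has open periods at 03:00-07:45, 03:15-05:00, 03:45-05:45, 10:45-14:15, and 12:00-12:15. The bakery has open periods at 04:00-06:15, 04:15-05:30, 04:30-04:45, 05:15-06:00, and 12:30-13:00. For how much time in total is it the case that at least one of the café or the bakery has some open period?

First set merges to 03:00–07:45, 10:45–14:15.
Second set merges to 04:00–06:15, 12:30–13:00.
A ∪ B = 03:00–07:45, 10:45–14:15.
Total: 4 h 45 min + 3 h 30 min = 8 h 15 min.

8 h 15 min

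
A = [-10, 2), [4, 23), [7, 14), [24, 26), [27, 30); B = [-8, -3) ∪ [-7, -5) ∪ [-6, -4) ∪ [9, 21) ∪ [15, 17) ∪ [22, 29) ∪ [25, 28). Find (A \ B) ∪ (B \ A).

A, merged: [-10, 2), [4, 23), [24, 26), [27, 30).
B, merged: [-8, -3), [9, 21), [22, 29).
A but not B: [-10, -8), [-3, 2), [4, 9), [21, 22), [29, 30).
B but not A: [23, 24), [26, 27).
Combining gives A △ B.

[-10, -8) ∪ [-3, 2) ∪ [4, 9) ∪ [21, 22) ∪ [23, 24) ∪ [26, 27) ∪ [29, 30)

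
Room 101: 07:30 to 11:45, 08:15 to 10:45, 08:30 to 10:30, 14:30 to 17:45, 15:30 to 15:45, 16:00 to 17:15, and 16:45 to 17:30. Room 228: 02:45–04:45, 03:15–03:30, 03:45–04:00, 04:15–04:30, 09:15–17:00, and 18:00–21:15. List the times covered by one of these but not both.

02:45-04:45, 07:30-09:15, 11:45-14:30, 17:00-17:45, 18:00-21:15

First set merges to 07:30-11:45, 14:30-17:45.
Second set merges to 02:45-04:45, 09:15-17:00, 18:00-21:15.
Only in the first: 07:30-09:15, 17:00-17:45.
Only in the second: 02:45-04:45, 11:45-14:30, 18:00-21:15.
Together these are the periods covered by exactly one.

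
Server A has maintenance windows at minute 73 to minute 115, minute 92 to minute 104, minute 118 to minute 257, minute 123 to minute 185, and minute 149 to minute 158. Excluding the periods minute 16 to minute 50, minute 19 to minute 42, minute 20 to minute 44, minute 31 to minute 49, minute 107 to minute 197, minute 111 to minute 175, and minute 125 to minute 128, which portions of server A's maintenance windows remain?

A, merged: minute 73 to minute 115, minute 118 to minute 257.
B, merged: minute 16 to minute 50, minute 107 to minute 197.
minute 73 to minute 115 with B removed leaves minute 73 to minute 107.
minute 118 to minute 257 with B removed leaves minute 197 to minute 257.

minute 73 to minute 107, minute 197 to minute 257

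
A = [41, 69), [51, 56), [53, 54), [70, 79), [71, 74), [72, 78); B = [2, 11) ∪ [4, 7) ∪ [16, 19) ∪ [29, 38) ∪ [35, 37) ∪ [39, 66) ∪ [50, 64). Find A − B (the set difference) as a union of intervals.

[66, 69) ∪ [70, 79)

First set merges to [41, 69), [70, 79).
Second set merges to [2, 11), [16, 19), [29, 38), [39, 66).
[41, 69) with B removed leaves [66, 69).
[70, 79) is untouched.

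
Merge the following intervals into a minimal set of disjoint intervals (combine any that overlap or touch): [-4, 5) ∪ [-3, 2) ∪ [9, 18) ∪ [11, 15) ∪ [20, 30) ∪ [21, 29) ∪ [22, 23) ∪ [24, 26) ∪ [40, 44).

[-3, 2) overlaps/touches [-4, 5) → extend to [-4, 5).
[9, 18) is disjoint → start new block.
[11, 15) overlaps/touches [9, 18) → extend to [9, 18).
[20, 30) is disjoint → start new block.
[21, 29) overlaps/touches [20, 30) → extend to [20, 30).
[22, 23) overlaps/touches [20, 30) → extend to [20, 30).
[24, 26) overlaps/touches [20, 30) → extend to [20, 30).
[40, 44) is disjoint → start new block.

[-4, 5) ∪ [9, 18) ∪ [20, 30) ∪ [40, 44)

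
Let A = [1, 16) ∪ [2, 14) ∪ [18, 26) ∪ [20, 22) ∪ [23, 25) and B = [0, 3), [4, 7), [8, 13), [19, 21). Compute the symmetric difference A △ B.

A, merged: [1, 16), [18, 26).
A but not B: [3, 4), [7, 8), [13, 16), [18, 19), [21, 26).
B but not A: [0, 1).
Combining gives A △ B.

[0, 1) ∪ [3, 4) ∪ [7, 8) ∪ [13, 16) ∪ [18, 19) ∪ [21, 26)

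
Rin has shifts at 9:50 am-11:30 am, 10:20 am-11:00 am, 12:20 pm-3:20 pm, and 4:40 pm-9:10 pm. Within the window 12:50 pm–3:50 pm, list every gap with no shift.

3:20 pm-3:50 pm

After merging, the occupied span is 9:50 am-11:30 am, 12:20 pm-3:20 pm, 4:40 pm-9:10 pm.
Gaps within 12:50 pm-3:50 pm: 3:20 pm-3:50 pm.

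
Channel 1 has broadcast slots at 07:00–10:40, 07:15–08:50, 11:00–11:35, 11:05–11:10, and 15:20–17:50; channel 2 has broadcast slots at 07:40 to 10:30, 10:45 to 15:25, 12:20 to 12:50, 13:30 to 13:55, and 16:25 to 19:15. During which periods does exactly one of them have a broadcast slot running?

A, merged: 07:00–10:40, 11:00–11:35, 15:20–17:50.
B, merged: 07:40–10:30, 10:45–15:25, 16:25–19:15.
Only in the first: 07:00–07:40, 10:30–10:40, 15:25–16:25.
Only in the second: 10:45–11:00, 11:35–15:20, 17:50–19:15.
Together these are the periods covered by exactly one.

07:00–07:40, 10:30–10:40, 10:45–11:00, 11:35–15:20, 15:25–16:25, 17:50–19:15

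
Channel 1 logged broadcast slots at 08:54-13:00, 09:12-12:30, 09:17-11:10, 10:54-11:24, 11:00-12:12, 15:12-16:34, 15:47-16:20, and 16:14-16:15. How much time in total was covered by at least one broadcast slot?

5 h 28 min

Merged: 08:54–13:00, 15:12–16:34.
Lengths: 4 h 6 min + 1 h 22 min = 5 h 28 min.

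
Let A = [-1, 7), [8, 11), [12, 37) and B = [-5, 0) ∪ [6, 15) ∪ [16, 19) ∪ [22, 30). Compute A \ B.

[-1, 7) minus B → [0, 6).
[8, 11): fully covered by B → removed.
[12, 37) minus B → [15, 16), [19, 22), [30, 37).

[0, 6) ∪ [15, 16) ∪ [19, 22) ∪ [30, 37)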